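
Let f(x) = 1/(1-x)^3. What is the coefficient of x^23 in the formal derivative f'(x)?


Differentiate: d/dx [ 1/(1-x)^r ] = r / (1-x)^(r+1).
Here r = 3, so f'(x) = 3 / (1-x)^4.
The expansion of 1/(1-x)^(r+1) has coefficient of x^n equal to C(n+r, r).
So the coefficient of x^23 in f'(x) is
3 * C(26, 3) = 3 * 2600 = 7800

7800


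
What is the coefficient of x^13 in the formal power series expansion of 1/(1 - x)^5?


The expansion 1/(1 - x)^r = sum_{k>=0} C(k + r - 1, r - 1) x^k follows from the multiset / negative-binomial theorem (or from repeated differentiation of the geometric series).
For r = 5 and k = 13:
C(17, 4) = 355687428096000 / (24 * 6227020800) = 2380.

2380


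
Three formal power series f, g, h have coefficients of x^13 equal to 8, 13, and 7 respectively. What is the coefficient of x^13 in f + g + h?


Series addition is componentwise:
8 + 13 + 7
= 28

28


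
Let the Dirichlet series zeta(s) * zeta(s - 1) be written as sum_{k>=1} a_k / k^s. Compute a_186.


Convolution gives a_k = sum_{d | k} d * 1 = sum_{d | k} d = sigma(k), the sum of positive divisors of k.
For k = 186, the divisors are 1, 2, 3, 6, 31, 62, 93, 186, so
sigma(186) = 1 + 2 + 3 + 6 + 31 + 62 + 93 + 186 = 384.

384


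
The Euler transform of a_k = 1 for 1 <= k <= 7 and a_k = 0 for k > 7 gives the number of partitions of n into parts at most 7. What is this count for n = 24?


Partitions of 24 into parts at most 7:
Using generating function (1-x)^(-1)(1-x^2)^(-1)...(1-x^7)^(-1),
the coefficient of x^24 = 733

733


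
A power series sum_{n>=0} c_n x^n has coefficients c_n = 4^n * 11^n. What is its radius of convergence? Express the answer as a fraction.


By the root test (Cauchy-Hadamard), the radius is R = 1 / limsup_n |c_n|^(1/n).
Here |c_n|^(1/n) = (4^n * 11^n)^(1/n) = 4 * 11 = 44 for all n.
So R = 1/44 = 1/44.

1/44


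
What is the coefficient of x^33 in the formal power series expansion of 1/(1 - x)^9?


The negative binomial / multiset identity is
1/(1 - x)^r = sum_{k>=0} C(k + r - 1, r - 1) x^k.
Here r = 9 and k = 33, so the coefficient is
C(33 + 8, 8) = C(41, 8)
= 95548245

95548245


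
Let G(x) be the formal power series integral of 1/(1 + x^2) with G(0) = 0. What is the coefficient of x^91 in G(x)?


1/(1 + x^2) = sum_{j>=0} (-1)^j x^(2j). Integrating termwise with G(0) = 0:
G(x) = sum_{j>=0} (-1)^j x^(2j+1) / (2j+1) = arctan(x).
Only odd powers are nonzero. For x^91 write 91 = 2*45 + 1, giving
(-1)^45 / 91 = -1/91 = -1/91.

-1/91


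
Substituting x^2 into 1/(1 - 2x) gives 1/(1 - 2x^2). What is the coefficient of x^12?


The coefficient of x^(2m) in 1/(1 - 2x^2) is 2^m.
With n = 12 = 2*6, the coefficient is 2^6 = 64.

64


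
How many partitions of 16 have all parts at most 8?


Using the generating function (1-x)^(-1)(1-x^2)^(-1)...(1-x^8)^(-1),
the coefficient of x^16 counts these restricted partitions.
Result = 186

186


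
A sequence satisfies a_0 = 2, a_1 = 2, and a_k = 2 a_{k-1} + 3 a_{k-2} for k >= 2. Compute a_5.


The characteristic equation is t^2 - 2 t - 3 = 0, with roots r_1 = 3 and r_2 = -1 (so c_1 = r_1 + r_2, c_2 = -r_1 r_2 as required).
One can use the closed form a_n = A r_1^n + B r_2^n, but direct iteration is more reliable:
a_0 = 2, a_1 = 2, a_2 = 10, a_3 = 26, a_4 = 82, a_5 = 242.
So a_5 = 242.

242


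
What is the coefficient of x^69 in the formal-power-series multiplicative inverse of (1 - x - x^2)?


Let the inverse be f(x) = sum_{k>=0} a_k x^k. From f(x) * (1 - x - x^2) = 1 and matching coefficients:
 x^0: a_0 = 1.
 x^1: a_1 - a_0 = 0, so a_1 = 1.
 x^k (k >= 2): a_k - a_{k-1} - a_{k-2} = 0, i.e. a_k = a_{k-1} + a_{k-2}.
This is the Fibonacci-type recurrence shifted so that a_0 = a_1 = 1.
Iterating: a_0=1, a_1=1, a_2=2, a_3=3, a_4=5, a_5=8, a_6=13, a_7=21, a_8=34, a_9=55, ...
a_69 = 190392490709135.

190392490709135


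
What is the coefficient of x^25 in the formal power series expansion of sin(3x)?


The Maclaurin series is sin(t) = sum_{k>=0} (-1)^k t^(2k+1) / (2k+1)!, so substituting t = 3x, only odd powers of x are nonzero, with coefficient of x^(2k+1) equal to (-1)^k 3^(2k+1) / (2k+1)!.
Write 25 = 2*12 + 1, giving the coefficient (-1)^12 * 3^25 / 25! = 847288609443/15511210043330985984000000 = 14348907/262683704098816000000.

14348907/262683704098816000000


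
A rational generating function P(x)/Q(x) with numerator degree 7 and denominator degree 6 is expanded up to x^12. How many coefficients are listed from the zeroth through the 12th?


Expanding up to x^12 gives the coefficients for x^0, x^1, ..., x^12.
That is 12 + 1 = 13 coefficients in total.

13


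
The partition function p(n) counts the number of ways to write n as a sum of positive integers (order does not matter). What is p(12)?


Using the generating function prod_{k>=1} 1/(1-x^k), we compute p(12).
By dynamic programming over parts 1 through 12:
p(12) = 77

77


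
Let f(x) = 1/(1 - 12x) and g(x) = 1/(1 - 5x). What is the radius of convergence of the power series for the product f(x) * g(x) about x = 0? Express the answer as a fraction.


The radius of 1/(1 - 12x) is 1/12 (nearest singularity at x = 1/12), and the radius of 1/(1 - 5x) is 1/5.
The product f(x)*g(x) = 1/((1 - 12x)(1 - 5x)) has singularities at both 1/12 and 1/5, so its radius of convergence is the distance to the nearest one:
min(1/12, 1/5) = 1/12.

1/12


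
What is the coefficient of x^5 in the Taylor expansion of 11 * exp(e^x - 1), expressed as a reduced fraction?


exp(e^x - 1) = sum_{k>=0} Bell_k x^k / k!, where Bell_k is the k-th Bell number.
So the coefficient of x^5 is 11 * Bell_5 / 5!.
Computing: Bell_5 = 52 and 5! = 120, giving
11 * 52/120 = 143/30.

143/30


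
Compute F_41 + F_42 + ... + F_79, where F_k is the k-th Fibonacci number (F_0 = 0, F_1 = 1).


Use the identity sum_{k=0}^{N} F_k = F_{N+2} - 1 (which follows from F_{k+2} - F_{k+1} = F_k). Then
sum_{k=41}^{79} F_k = (F_{81} - 1) - (F_{42} - 1) = F_{81} - F_{42}.
Computing: F_{81} = 37889062373143906, F_{42} = 267914296, so
Sum = 37889062373143906 - 267914296 = 37889062105229610.

37889062105229610


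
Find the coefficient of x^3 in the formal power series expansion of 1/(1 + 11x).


Write 1/(1 + c x) = 1/(1 - (-c) x) and apply the geometric-series identity
1/(1 - y) = sum_{k>=0} y^k to get 1/(1 + c x) = sum_{k>=0} (-c)^k x^k.
So the coefficient of x^k is (-c)^k = (-1)^k * c^k.
Here c = 11 and k = 3:
(-11)^3 = -1 * 1331 = -1331

-1331


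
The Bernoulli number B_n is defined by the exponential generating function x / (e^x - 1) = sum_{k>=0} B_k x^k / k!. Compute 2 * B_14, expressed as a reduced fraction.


Bernoulli numbers can also be computed recursively via B_0 = 1 and sum_{j=0}^{m} C(m+1, j) B_j = 0 for m >= 1. Odd-index Bernoulli numbers vanish for k >= 3.
Computing B_14 = 7/6, so 2 * B_14 = 2 * 7/6 = 7/3.

7/3


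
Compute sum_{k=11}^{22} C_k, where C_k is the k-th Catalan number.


C_11 through C_22: 58786, 208012, 742900, 2674440, 9694845, 35357670, 129644790, 477638700, 1767263190, 6564120420, 24466267020, 91482563640
Sum = 58786 + 208012 + 742900 + 2674440 + 9694845 + 35357670 + 129644790 + 477638700 + 1767263190 + 6564120420 + 24466267020 + 91482563640
= 124936234413

124936234413


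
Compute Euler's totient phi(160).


phi(n) counts integers in [1, n] coprime to n. Using the multiplicative formula phi(n) = n * prod_{p | n} (1 - 1/p):
160 = 2^5 * 5, so
phi(160) = 160 * (1 - 1/2) * (1 - 1/5) = 64.

64


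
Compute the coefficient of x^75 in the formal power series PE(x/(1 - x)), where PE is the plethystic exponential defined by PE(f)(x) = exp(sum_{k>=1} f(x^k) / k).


For f(x) = x/(1 - x) we have
sum_{k>=1} f(x^k) / k = sum_{k>=1} (1/k) * x^k / (1 - x^k) = sum_{k, m >= 1} x^(k m) / k,
which after exponentiating simplifies to
PE(x/(1 - x)) = prod_{k>=1} 1 / (1 - x^k).
This is the generating function for the partition function p(n), so the coefficient of x^75 is p(75).
Computing p(75) by dynamic programming over parts 1, 2, ..., 75: p(75) = 8118264.

8118264


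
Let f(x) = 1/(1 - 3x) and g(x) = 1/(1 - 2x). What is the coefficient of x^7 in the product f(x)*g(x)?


The coefficient of x^n in f*g is the Cauchy product: sum_{k=0}^{n} a^k * b^(n-k).
With a=3, b=2, n=7:
sum_{k=0}^{7} 3^k * 2^(7-k)
= 6305

6305


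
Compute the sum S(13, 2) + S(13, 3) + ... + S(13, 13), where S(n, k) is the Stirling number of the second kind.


By definition, S(n, k) counts partitions of an n-set into exactly k nonempty blocks.
Computing row n = 13 for k = 2..13:
S(13, k): 4095, 261625, 2532530, 7508501, 9321312, 5715424, 1899612, 359502, 39325, 2431, 78, 1
Sum = 27644436.

27644436


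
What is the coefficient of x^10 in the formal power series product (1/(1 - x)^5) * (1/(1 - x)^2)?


Combine the factors: (1/(1 - x)^5) * (1/(1 - x)^2) = 1/(1 - x)^7.
Then use 1/(1 - x)^r = sum_{k>=0} C(k + r - 1, r - 1) x^k with r = 7 and k = 10:
C(16, 6) = 8008.

8008


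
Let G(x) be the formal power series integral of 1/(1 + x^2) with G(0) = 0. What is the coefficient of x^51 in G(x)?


1/(1 + x^2) = sum_{j>=0} (-1)^j x^(2j). Integrating termwise with G(0) = 0:
G(x) = sum_{j>=0} (-1)^j x^(2j+1) / (2j+1) = arctan(x).
Only odd powers are nonzero. For x^51 write 51 = 2*25 + 1, giving
(-1)^25 / 51 = -1/51 = -1/51.

-1/51


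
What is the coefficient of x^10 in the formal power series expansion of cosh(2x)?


The Maclaurin series is cosh(t) = sum_{m>=0} t^(2m) / (2m)!, so substituting t = 2x, only even powers of x are nonzero, with coefficient of x^(2m) equal to 2^(2m) / (2m)!.
For x^10 the coefficient is 2^10/10! = 1024/3628800 = 4/14175.

4/14175


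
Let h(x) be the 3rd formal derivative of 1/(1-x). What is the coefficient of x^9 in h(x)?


Differentiating 3 times: d^3/dx^3 [1/(1-x)] = 3!/(1-x)^4.
The expansion 1/(1-x)^4 = sum_{k>=0} C(k+3, 3) x^k, so the coefficient of x^n in 3!/(1-x)^4 is 3! * C(n+3, 3).
For n = 9: 6 * C(12, 3) = 6 * 220 = 1320

1320


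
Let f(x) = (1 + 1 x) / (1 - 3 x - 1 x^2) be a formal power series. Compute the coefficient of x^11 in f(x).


Write f(x) = sum_{k>=0} a_k x^k. Multiplying both sides by 1 - 3 x - 1 x^2 gives
(1 - 3 x - 1 x^2) sum_{k>=0} a_k x^k = 1 + 1 x.
Matching coefficients:
 x^0: a_0 = 1
 x^1: a_1 - 3 a_0 = 1  =>  a_1 = 3*1 + 1 = 4
 x^k (k >= 2): a_k = 3 a_{k-1} + 1 a_{k-2}.
Iterating: a_2 = 13, a_3 = 43, a_4 = 142, a_5 = 469, a_6 = 1549, a_7 = 5116, a_8 = 16897, a_9 = 55807, a_10 = 184318, a_11 = 608761.
So the coefficient of x^11 is 608761.

608761


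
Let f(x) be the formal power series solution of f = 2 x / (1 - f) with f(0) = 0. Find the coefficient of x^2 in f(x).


Apply Lagrange inversion: f = 2 x * phi(f) with phi(t) = 1/(1 - t), so
[x^n] f = 2^n * (1/n) [t^(n-1)] phi(t)^n = 2^n * (1/n) [t^(n-1)] (1 - t)^(-n) = 2^n * (1/n) C(2n - 2, n - 1) = 2^n * C_{n-1}.
For n = 2: C_1 = C(2, 1) / 2 = 2/2 = 1.
With the 2^2 = 4 factor, the coefficient is 4 * 1 = 4.

4


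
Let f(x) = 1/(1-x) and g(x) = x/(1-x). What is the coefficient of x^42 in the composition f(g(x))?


First simplify the composition: f(g(x)) = 1/(1 - x/(1-x)) = (1-x)/((1-x) - x) = (1-x)/(1-2x).
Now extract the coefficient. Write (1-x)/(1-2x) = 1/(1-2x) - x/(1-2x).
The coefficient of x^n in 1/(1-2x) is 2^n, and in x/(1-2x) is 2^(n-1) (for n >= 1).
So the coefficient of x^42 is 2^42 - 2^41 = 4398046511104 - 2199023255552 = 2199023255552.

2199023255552


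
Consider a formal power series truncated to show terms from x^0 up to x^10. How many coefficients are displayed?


From x^0 to x^10 inclusive, the count is 10 - 0 + 1 = 11.

11


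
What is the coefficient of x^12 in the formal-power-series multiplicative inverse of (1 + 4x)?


The inverse is 1/(1 + 4x). Apply the geometric identity 1/(1 - y) = sum_{k>=0} y^k with y = -4x:
1/(1 + 4x) = sum_{k>=0} (-4)^k x^k.
So the coefficient of x^12 is (-4)^12 = 16777216.

16777216


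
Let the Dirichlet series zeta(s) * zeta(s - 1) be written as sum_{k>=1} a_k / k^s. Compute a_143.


Convolution gives a_k = sum_{d | k} d * 1 = sum_{d | k} d = sigma(k), the sum of positive divisors of k.
For k = 143, the divisors are 1, 11, 13, 143, so
sigma(143) = 1 + 11 + 13 + 143 = 168.

168


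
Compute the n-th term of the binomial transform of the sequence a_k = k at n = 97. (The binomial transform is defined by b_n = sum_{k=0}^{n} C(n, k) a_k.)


With a_k = k, b_n = sum_{k=0}^{n} C(n, k) k. Using k * C(n, k) = n * C(n-1, k-1) gives b_n = n * sum_{k>=1} C(n-1, k-1) = n * 2^(n-1).
For n = 97: 97 * 2^96 = 97 * 79228162514264337593543950336 = 7685131763883640746573763182592.

7685131763883640746573763182592


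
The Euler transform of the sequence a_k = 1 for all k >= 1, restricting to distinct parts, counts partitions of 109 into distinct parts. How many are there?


Partitions of 109 into distinct parts can be computed via generating function.
Product (1+x)(1+x^2)(1+x^3)...
The coefficient of x^109 = 927406

927406


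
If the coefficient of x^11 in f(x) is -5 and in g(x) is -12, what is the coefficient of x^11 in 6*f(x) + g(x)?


Scalar multiplication scales coefficients: 6 * -5 = -30.
Then add the g coefficient: -30 + -12
= -42

-42


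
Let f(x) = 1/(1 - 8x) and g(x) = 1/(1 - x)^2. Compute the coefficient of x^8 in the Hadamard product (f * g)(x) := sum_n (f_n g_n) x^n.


f has coefficients f_k = 8^k. For g = 1/(1 - x)^2 the coefficient is g_k = C(k + 1, 1) = k + 1. The Hadamard coefficient is (f * g)_k = 8^k * (k + 1).
For k = 8: 8^8 * 9 = 16777216 * 9 = 150994944.

150994944


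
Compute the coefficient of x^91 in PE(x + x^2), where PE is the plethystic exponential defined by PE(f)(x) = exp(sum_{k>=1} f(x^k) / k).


With f(x) = x + x^2, the exponent is sum_{k>=1} (x^k + x^(2k)) / k = -ln(1 - x) - ln(1 - x^2). Exponentiating:
PE(x + x^2) = 1 / ((1 - x)(1 - x^2)).
This is the generating function for partitions of n into parts of size 1 or 2. The number of 2's can be any j in 0..45, and the rest are 1's, so
[x^91] = floor(91/2) + 1 = 46.

46


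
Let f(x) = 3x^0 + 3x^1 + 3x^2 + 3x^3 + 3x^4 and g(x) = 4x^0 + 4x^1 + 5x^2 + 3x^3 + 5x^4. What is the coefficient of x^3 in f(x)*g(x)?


Cauchy product at x^3:
3*3 + 3*5 + 3*4 + 3*4
= 48

48


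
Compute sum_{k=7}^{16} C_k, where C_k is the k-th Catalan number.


C_7 through C_16: 429, 1430, 4862, 16796, 58786, 208012, 742900, 2674440, 9694845, 35357670
Sum = 429 + 1430 + 4862 + 16796 + 58786 + 208012 + 742900 + 2674440 + 9694845 + 35357670
= 48760170

48760170


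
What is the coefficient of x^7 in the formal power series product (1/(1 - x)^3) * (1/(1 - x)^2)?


Combine the factors: (1/(1 - x)^3) * (1/(1 - x)^2) = 1/(1 - x)^5.
Then use 1/(1 - x)^r = sum_{k>=0} C(k + r - 1, r - 1) x^k with r = 5 and k = 7:
C(11, 4) = 330.

330


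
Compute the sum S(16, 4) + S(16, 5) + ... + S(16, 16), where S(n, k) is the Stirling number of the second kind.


By definition, S(n, k) counts partitions of an n-set into exactly k nonempty blocks.
Computing row n = 16 for k = 4..16:
S(16, k): 171798901, 1096190550, 2734926558, 3281882604, 2141764053, 820784250, 193754990, 28936908, 2757118, 165620, 6020, 120, 1
Sum = 10472967693.

10472967693


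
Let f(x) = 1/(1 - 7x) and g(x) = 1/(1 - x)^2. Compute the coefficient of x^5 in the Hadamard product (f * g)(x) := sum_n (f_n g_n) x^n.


f has coefficients f_k = 7^k. For g = 1/(1 - x)^2 the coefficient is g_k = C(k + 1, 1) = k + 1. The Hadamard coefficient is (f * g)_k = 7^k * (k + 1).
For k = 5: 7^5 * 6 = 16807 * 6 = 100842.

100842


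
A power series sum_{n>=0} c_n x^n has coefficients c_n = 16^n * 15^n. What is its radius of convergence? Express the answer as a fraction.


By the root test (Cauchy-Hadamard), the radius is R = 1 / limsup_n |c_n|^(1/n).
Here |c_n|^(1/n) = (16^n * 15^n)^(1/n) = 16 * 15 = 240 for all n.
So R = 1/240 = 1/240.

1/240


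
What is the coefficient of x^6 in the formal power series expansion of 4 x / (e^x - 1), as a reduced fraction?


The exponential generating function for Bernoulli numbers is
x / (e^x - 1) = sum_{k>=0} B_k x^k / k!.
So the coefficient of x^6 in 4 x / (e^x - 1) is 4 B_6 / 6!.
Computing: B_6 = 1/42, 6! = 720, giving
4 * 1/42 / 720 = 1/7560.

1/7560


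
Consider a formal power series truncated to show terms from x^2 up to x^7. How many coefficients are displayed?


From x^2 to x^7 inclusive, the count is 7 - 2 + 1 = 6.

6


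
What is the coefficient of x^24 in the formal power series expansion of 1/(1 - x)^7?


The negative binomial / multiset identity is
1/(1 - x)^r = sum_{k>=0} C(k + r - 1, r - 1) x^k.
Here r = 7 and k = 24, so the coefficient is
C(24 + 6, 6) = C(30, 6)
= 593775

593775


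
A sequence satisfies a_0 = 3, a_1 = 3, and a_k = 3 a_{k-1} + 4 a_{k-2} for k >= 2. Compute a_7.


The characteristic equation is t^2 - 3 t - 4 = 0, with roots r_1 = 4 and r_2 = -1 (so c_1 = r_1 + r_2, c_2 = -r_1 r_2 as required).
One can use the closed form a_n = A r_1^n + B r_2^n, but direct iteration is more reliable:
a_0 = 3, a_1 = 3, a_2 = 21, a_3 = 75, a_4 = 309, a_5 = 1227, a_6 = 4917, a_7 = 19659.
So a_7 = 19659.

19659


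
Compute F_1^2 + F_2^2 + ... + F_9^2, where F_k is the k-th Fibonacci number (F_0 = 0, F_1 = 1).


There is a standard identity sum_{k=0}^{N} F_k^2 = F_N * F_{N+1} (proved inductively from the telescoping relation F_k^2 = F_k F_{k+1} - F_{k-1} F_k). Then
sum_{k=1}^{9} F_k^2 = F_9 F_10 - F_0 F_1.
Computing: F_9 = 34, F_10 = 55, F_0 = 0, F_1 = 1.
Sum = 34 * 55 - 0 * 1 = 1870.

1870


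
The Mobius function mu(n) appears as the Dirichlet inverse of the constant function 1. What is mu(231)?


231 = 3 * 7 * 11 (all distinct primes).
mu(231) = (-1)^3 = -1

-1


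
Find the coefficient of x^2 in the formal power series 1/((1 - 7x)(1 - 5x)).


By partial fractions or Cauchy convolution:
The coefficient equals sum_{k=0}^{2} 7^k * 5^(2-k).
= 109

109


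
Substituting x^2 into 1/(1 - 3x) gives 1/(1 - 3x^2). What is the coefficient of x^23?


Since 1/(1 - 3x^2) only has even powers of x,
the coefficient of x^23 (odd) is 0.

0


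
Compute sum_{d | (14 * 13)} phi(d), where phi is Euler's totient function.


First, 14 * 13 = 182. One classical identity is sum_{d | n} phi(d) = n (each k in [1, n] has a unique gcd with n, and among the k's with gcd(k, n) = n/d there are phi(d) of them). So the sum equals 182. We also verify directly:
Divisors of 182: 1, 2, 7, 13, 14, 26, 91, 182.
phi values: 1, 1, 6, 12, 6, 12, 72, 72.
Sum = 182.

182


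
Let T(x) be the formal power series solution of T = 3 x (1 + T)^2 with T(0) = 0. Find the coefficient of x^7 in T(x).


Apply the Lagrange inversion formula: if T = 3 x * phi(T) with phi(t) = (1 + t)^2, then [x^n] T = 3^n * (1/n) [t^(n-1)] phi(t)^n = 3^n * (1/n) [t^(n-1)] (1 + t)^(2n) = 3^n * (1/n) C(2n, n-1).
Using the identity C(2n, n-1) = C(2n, n) * n / (n+1), the unscaled factor equals C(2n, n) / (n+1) = C_n, the n-th Catalan number.
For n = 7: C_7 = C(14, 7) / 8 = 3432/8 = 429.
With the 3^7 = 2187 factor, the coefficient is 2187 * 429 = 938223.

938223


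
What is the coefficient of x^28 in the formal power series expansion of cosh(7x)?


The Maclaurin series is cosh(t) = sum_{m>=0} t^(2m) / (2m)!, so substituting t = 7x, only even powers of x are nonzero, with coefficient of x^(2m) equal to 7^(2m) / (2m)!.
For x^28 the coefficient is 7^28/28! = 459986536544739960976801/304888344611713860501504000000 = 191581231380566414401/126983900296423931904000000.

191581231380566414401/126983900296423931904000000


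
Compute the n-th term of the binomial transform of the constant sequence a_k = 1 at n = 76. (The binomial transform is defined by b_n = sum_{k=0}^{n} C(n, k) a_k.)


With a_k = 1 for all k, b_n = sum_{k=0}^{n} C(n, k) = 2^n by the binomial theorem.
For n = 76: 2^76 = 75557863725914323419136.

75557863725914323419136


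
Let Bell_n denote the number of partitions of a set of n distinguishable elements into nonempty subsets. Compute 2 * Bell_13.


Bell_13 can be computed from the Bell triangle or from Dobinski's identity Bell_n = (1/e) * sum_{k>=0} k^n / k!.
Computing Bell_13 = 27644437.
Then 2 * 27644437 = 55288874.

55288874


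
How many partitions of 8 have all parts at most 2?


Using the generating function (1-x)^(-1)(1-x^2)^(-1),
the coefficient of x^8 counts these restricted partitions.
Result = 5

5


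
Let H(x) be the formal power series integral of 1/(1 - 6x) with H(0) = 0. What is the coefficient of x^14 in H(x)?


1/(1 - 6x) = sum_{k>=0} 6^k x^k. Integrating termwise with H(0) = 0:
H(x) = sum_{k>=0} 6^k x^(k+1) / (k+1) = sum_{m>=1} 6^(m-1) x^m / m.
For m = 14: 6^13/14 = 13060694016/14 = 6530347008/7.

6530347008/7


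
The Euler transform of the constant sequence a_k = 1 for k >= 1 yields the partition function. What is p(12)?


The Euler transform converts the sequence a_k = 1 into the number of integer partitions.
Using the recurrence or dynamic programming:
p(12) = 77

77


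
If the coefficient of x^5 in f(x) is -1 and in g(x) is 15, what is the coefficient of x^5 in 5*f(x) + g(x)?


Scalar multiplication scales coefficients: 5 * -1 = -5.
Then add the g coefficient: -5 + 15
= 10

10


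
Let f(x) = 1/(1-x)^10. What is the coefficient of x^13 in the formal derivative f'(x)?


Differentiate: d/dx [ 1/(1-x)^r ] = r / (1-x)^(r+1).
Here r = 10, so f'(x) = 10 / (1-x)^11.
The expansion of 1/(1-x)^(r+1) has coefficient of x^n equal to C(n+r, r).
So the coefficient of x^13 in f'(x) is
10 * C(23, 10) = 10 * 1144066 = 11440660

11440660


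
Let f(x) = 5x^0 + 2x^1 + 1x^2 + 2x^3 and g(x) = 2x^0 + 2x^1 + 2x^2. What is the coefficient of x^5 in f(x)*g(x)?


Cauchy product at x^5:
2*2
= 4

4


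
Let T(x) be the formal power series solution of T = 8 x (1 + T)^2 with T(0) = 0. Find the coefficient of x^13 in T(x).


Apply the Lagrange inversion formula: if T = 8 x * phi(T) with phi(t) = (1 + t)^2, then [x^n] T = 8^n * (1/n) [t^(n-1)] phi(t)^n = 8^n * (1/n) [t^(n-1)] (1 + t)^(2n) = 8^n * (1/n) C(2n, n-1).
Using the identity C(2n, n-1) = C(2n, n) * n / (n+1), the unscaled factor equals C(2n, n) / (n+1) = C_n, the n-th Catalan number.
For n = 13: C_13 = C(26, 13) / 14 = 10400600/14 = 742900.
With the 8^13 = 549755813888 factor, the coefficient is 549755813888 * 742900 = 408413594137395200.

408413594137395200


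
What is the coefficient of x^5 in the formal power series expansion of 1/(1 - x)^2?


The expansion 1/(1 - x)^r = sum_{k>=0} C(k + r - 1, r - 1) x^k follows from the multiset / negative-binomial theorem (or from repeated differentiation of the geometric series).
For r = 2 and k = 5:
C(6, 1) = 720 / (1 * 120) = 6.

6


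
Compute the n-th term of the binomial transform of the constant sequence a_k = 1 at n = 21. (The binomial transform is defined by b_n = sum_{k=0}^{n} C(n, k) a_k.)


With a_k = 1 for all k, b_n = sum_{k=0}^{n} C(n, k) = 2^n by the binomial theorem.
For n = 21: 2^21 = 2097152.

2097152


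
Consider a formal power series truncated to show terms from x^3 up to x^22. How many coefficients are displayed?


From x^3 to x^22 inclusive, the count is 22 - 3 + 1 = 20.

20


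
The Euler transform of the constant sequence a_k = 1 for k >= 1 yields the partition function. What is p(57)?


The Euler transform converts the sequence a_k = 1 into the number of integer partitions.
Using the recurrence or dynamic programming:
p(57) = 614154

614154


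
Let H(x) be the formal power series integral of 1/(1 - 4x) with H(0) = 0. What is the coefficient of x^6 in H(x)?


1/(1 - 4x) = sum_{k>=0} 4^k x^k. Integrating termwise with H(0) = 0:
H(x) = sum_{k>=0} 4^k x^(k+1) / (k+1) = sum_{m>=1} 4^(m-1) x^m / m.
For m = 6: 4^5/6 = 1024/6 = 512/3.

512/3


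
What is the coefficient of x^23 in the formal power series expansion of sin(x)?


The Maclaurin series is sin(t) = sum_{k>=0} (-1)^k t^(2k+1) / (2k+1)!, so substituting t = x, only odd powers of x are nonzero, with coefficient of x^(2k+1) equal to (-1)^k / (2k+1)!.
Write 23 = 2*11 + 1, giving the coefficient (-1)^11 / 23! = -1/25852016738884976640000 = -1/25852016738884976640000.

-1/25852016738884976640000


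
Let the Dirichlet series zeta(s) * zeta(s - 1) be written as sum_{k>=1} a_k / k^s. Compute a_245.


Convolution gives a_k = sum_{d | k} d * 1 = sum_{d | k} d = sigma(k), the sum of positive divisors of k.
For k = 245, the divisors are 1, 5, 7, 35, 49, 245, so
sigma(245) = 1 + 5 + 7 + 35 + 49 + 245 = 342.

342


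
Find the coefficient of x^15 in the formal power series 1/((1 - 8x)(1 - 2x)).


By partial fractions or Cauchy convolution:
The coefficient equals sum_{k=0}^{15} 8^k * 2^(15-k).
= 46912496107520

46912496107520


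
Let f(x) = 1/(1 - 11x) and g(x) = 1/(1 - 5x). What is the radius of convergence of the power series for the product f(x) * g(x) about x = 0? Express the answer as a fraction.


The radius of 1/(1 - 11x) is 1/11 (nearest singularity at x = 1/11), and the radius of 1/(1 - 5x) is 1/5.
The product f(x)*g(x) = 1/((1 - 11x)(1 - 5x)) has singularities at both 1/11 and 1/5, so its radius of convergence is the distance to the nearest one:
min(1/11, 1/5) = 1/11.

1/11


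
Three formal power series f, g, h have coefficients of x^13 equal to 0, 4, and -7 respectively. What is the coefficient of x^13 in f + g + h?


Series addition is componentwise:
0 + 4 + -7
= -3

-3


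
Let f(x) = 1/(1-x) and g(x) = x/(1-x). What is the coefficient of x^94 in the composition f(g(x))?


First simplify the composition: f(g(x)) = 1/(1 - x/(1-x)) = (1-x)/((1-x) - x) = (1-x)/(1-2x).
Now extract the coefficient. Write (1-x)/(1-2x) = 1/(1-2x) - x/(1-2x).
The coefficient of x^n in 1/(1-2x) is 2^n, and in x/(1-2x) is 2^(n-1) (for n >= 1).
So the coefficient of x^94 is 2^94 - 2^93 = 19807040628566084398385987584 - 9903520314283042199192993792 = 9903520314283042199192993792.

9903520314283042199192993792


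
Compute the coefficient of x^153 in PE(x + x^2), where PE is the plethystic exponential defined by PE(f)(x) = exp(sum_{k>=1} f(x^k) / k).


With f(x) = x + x^2, the exponent is sum_{k>=1} (x^k + x^(2k)) / k = -ln(1 - x) - ln(1 - x^2). Exponentiating:
PE(x + x^2) = 1 / ((1 - x)(1 - x^2)).
This is the generating function for partitions of n into parts of size 1 or 2. The number of 2's can be any j in 0..76, and the rest are 1's, so
[x^153] = floor(153/2) + 1 = 77.

77


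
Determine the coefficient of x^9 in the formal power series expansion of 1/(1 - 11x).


The geometric series identity gives 1/(1 - c x) = sum_{k>=0} c^k x^k, so the coefficient of x^k is c^k.
Here c = 11 and k = 9.
Computing: 11^9 = 2357947691

2357947691


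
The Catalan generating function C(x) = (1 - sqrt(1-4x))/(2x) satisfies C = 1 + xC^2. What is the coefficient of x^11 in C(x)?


Substituting x -> x scales the n-th coefficient by 1, so [x^11] C(x) = C_11.
C_11 = C(2*11, 11)/(12) = 705432/12 = 58786.
= 58786.

58786


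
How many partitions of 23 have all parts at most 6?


Using the generating function (1-x)^(-1)(1-x^2)^(-1)...(1-x^6)^(-1),
the coefficient of x^23 counts these restricted partitions.
Result = 454

454


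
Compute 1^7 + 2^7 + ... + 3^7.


This power sum has a closed form given by Faulhaber's formula
sum_{k=1}^{m} k^p = (1 / (p + 1)) * sum_{j=0}^{p} C(p + 1, j) B_j m^(p + 1 - j),
but for small m direct computation is fastest:
1 + 128 + 2187 = 2316.

2316


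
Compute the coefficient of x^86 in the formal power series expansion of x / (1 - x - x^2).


Let f(x) = sum_{k>=0} a_k x^k. Multiplying f(x) * (1 - x - x^2) = x and matching coefficients gives a_0 = 0, a_1 = 1, and a_k = a_{k-1} + a_{k-2} for k >= 2. These are the Fibonacci numbers F_k.
Iterating from F_0 = 0, F_1 = 1:
F_0=0, F_1=1, F_2=1, F_3=2, F_4=3, F_5=5, F_6=8, F_7=13, F_8=21, F_9=34, ...
F_86 = 420196140727489673.

420196140727489673


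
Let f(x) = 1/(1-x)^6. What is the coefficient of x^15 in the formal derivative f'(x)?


Differentiate: d/dx [ 1/(1-x)^r ] = r / (1-x)^(r+1).
Here r = 6, so f'(x) = 6 / (1-x)^7.
The expansion of 1/(1-x)^(r+1) has coefficient of x^n equal to C(n+r, r).
So the coefficient of x^15 in f'(x) is
6 * C(21, 6) = 6 * 54264 = 325584

325584


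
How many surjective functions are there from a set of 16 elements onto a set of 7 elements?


By inclusion-exclusion on which target elements are missed, the number of surjections from an n-set onto a k-set is
surj(n, k) = sum_{j=0}^{k} (-1)^j C(k, j) (k - j)^n.
Equivalently surj(n, k) = k! * S(n, k), where S(n, k) is the Stirling number of the second kind.
For n = 16, k = 7:
S(16, 7) = 3281882604, so
surj = 7! * 3281882604 = 5040 * 3281882604 = 16540688324160.

16540688324160


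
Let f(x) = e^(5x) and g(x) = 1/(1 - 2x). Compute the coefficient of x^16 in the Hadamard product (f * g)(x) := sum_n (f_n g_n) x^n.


Expanding: f_k = 5^k/k! (from e^(5x)) and g_k = 2^k (from 1/(1 - 2x)). So the Hadamard coefficient (f * g)_k = 5^k 2^k / k! = (10)^k / k!.
For k = 16: 10^16/16! = 10000000000000000/20922789888000 = 2441406250/5108103.

2441406250/5108103


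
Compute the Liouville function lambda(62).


The Liouville function is lambda(k) = (-1)^Omega(k), where Omega(k) counts the prime factors of k with multiplicity.
Factoring: 62 = 2 * 31, so Omega(62) = 2.
lambda(62) = (-1)^2 = 1.

1


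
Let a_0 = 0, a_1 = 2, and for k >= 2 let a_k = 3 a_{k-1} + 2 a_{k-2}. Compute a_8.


Iterating the recurrence forward:
a_0 = 0
a_1 = 2
a_2 = 3*2 + 2*0 = 6
a_3 = 3*6 + 2*2 = 22
a_4 = 3*22 + 2*6 = 78
a_5 = 3*78 + 2*22 = 278
a_6 = 3*278 + 2*78 = 990
a_7 = 3*990 + 2*278 = 3526
a_8 = 3*3526 + 2*990 = 12558
So a_8 = 12558.

12558


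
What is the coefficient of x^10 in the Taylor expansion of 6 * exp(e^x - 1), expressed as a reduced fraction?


exp(e^x - 1) = sum_{k>=0} Bell_k x^k / k!, where Bell_k is the k-th Bell number.
So the coefficient of x^10 is 6 * Bell_10 / 10!.
Computing: Bell_10 = 115975 and 10! = 3628800, giving
6 * 115975/3628800 = 4639/24192.

4639/24192


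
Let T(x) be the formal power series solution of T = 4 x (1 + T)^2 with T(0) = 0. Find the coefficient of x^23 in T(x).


Apply the Lagrange inversion formula: if T = 4 x * phi(T) with phi(t) = (1 + t)^2, then [x^n] T = 4^n * (1/n) [t^(n-1)] phi(t)^n = 4^n * (1/n) [t^(n-1)] (1 + t)^(2n) = 4^n * (1/n) C(2n, n-1).
Using the identity C(2n, n-1) = C(2n, n) * n / (n+1), the unscaled factor equals C(2n, n) / (n+1) = C_n, the n-th Catalan number.
For n = 23: C_23 = C(46, 23) / 24 = 8233430727600/24 = 343059613650.
With the 4^23 = 70368744177664 factor, the coefficient is 70368744177664 * 343059613650 = 24140674190625098799513600.

24140674190625098799513600


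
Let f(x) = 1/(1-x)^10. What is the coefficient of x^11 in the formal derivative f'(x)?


Differentiate: d/dx [ 1/(1-x)^r ] = r / (1-x)^(r+1).
Here r = 10, so f'(x) = 10 / (1-x)^11.
The expansion of 1/(1-x)^(r+1) has coefficient of x^n equal to C(n+r, r).
So the coefficient of x^11 in f'(x) is
10 * C(21, 10) = 10 * 352716 = 3527160

3527160


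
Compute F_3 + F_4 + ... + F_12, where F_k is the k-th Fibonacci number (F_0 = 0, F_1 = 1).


Use the identity sum_{k=0}^{N} F_k = F_{N+2} - 1 (which follows from F_{k+2} - F_{k+1} = F_k). Then
sum_{k=3}^{12} F_k = (F_{14} - 1) - (F_{4} - 1) = F_{14} - F_{4}.
Computing: F_{14} = 377, F_{4} = 3, so
Sum = 377 - 3 = 374.

374


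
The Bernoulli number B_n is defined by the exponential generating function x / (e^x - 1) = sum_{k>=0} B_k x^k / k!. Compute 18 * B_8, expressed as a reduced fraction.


Bernoulli numbers can also be computed recursively via B_0 = 1 and sum_{j=0}^{m} C(m+1, j) B_j = 0 for m >= 1. Odd-index Bernoulli numbers vanish for k >= 3.
Computing B_8 = -1/30, so 18 * B_8 = 18 * -1/30 = -3/5.

-3/5


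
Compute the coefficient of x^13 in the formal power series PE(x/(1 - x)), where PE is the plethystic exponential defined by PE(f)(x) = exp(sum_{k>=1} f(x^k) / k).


For f(x) = x/(1 - x) we have
sum_{k>=1} f(x^k) / k = sum_{k>=1} (1/k) * x^k / (1 - x^k) = sum_{k, m >= 1} x^(k m) / k,
which after exponentiating simplifies to
PE(x/(1 - x)) = prod_{k>=1} 1 / (1 - x^k).
This is the generating function for the partition function p(n), so the coefficient of x^13 is p(13).
Computing p(13) by dynamic programming over parts 1, 2, ..., 13: p(13) = 101.

101


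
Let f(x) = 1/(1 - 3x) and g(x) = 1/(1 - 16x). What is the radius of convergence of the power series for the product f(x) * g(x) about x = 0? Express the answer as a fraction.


The radius of 1/(1 - 3x) is 1/3 (nearest singularity at x = 1/3), and the radius of 1/(1 - 16x) is 1/16.
The product f(x)*g(x) = 1/((1 - 3x)(1 - 16x)) has singularities at both 1/3 and 1/16, so its radius of convergence is the distance to the nearest one:
min(1/3, 1/16) = 1/16.

1/16


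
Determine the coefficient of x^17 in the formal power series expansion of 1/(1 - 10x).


The geometric series identity gives 1/(1 - c x) = sum_{k>=0} c^k x^k, so the coefficient of x^k is c^k.
Here c = 10 and k = 17.
Computing: 10^17 = 100000000000000000

100000000000000000


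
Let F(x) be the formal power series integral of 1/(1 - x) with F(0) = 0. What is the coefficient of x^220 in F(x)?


1/(1 - x) = sum_{k>=0} x^k. Integrating termwise and using F(0) = 0 gives
F(x) = sum_{k>=0} x^(k+1) / (k+1) = sum_{m>=1} x^m / m = -ln(1 - x).
So the coefficient of x^220 is 1/220 = 1/220.

1/220


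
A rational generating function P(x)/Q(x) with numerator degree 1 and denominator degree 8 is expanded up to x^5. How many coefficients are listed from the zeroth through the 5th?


Expanding up to x^5 gives the coefficients for x^0, x^1, ..., x^5.
That is 5 + 1 = 6 coefficients in total.

6


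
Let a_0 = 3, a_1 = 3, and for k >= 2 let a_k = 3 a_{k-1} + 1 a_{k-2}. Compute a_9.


Iterating the recurrence forward:
a_0 = 3
a_1 = 3
a_2 = 3*3 + 1*3 = 12
a_3 = 3*12 + 1*3 = 39
a_4 = 3*39 + 1*12 = 129
a_5 = 3*129 + 1*39 = 426
a_6 = 3*426 + 1*129 = 1407
a_7 = 3*1407 + 1*426 = 4647
a_8 = 3*4647 + 1*1407 = 15348
a_9 = 3*15348 + 1*4647 = 50691
So a_9 = 50691.

50691


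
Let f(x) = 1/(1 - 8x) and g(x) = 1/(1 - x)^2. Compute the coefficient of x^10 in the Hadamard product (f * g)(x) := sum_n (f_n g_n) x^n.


f has coefficients f_k = 8^k. For g = 1/(1 - x)^2 the coefficient is g_k = C(k + 1, 1) = k + 1. The Hadamard coefficient is (f * g)_k = 8^k * (k + 1).
For k = 10: 8^10 * 11 = 1073741824 * 11 = 11811160064.

11811160064


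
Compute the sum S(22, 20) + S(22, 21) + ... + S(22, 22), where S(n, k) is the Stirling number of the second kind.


By definition, S(n, k) counts partitions of an n-set into exactly k nonempty blocks.
Computing row n = 22 for k = 20..22:
S(22, k): 23485, 231, 1
Sum = 23717.

23717


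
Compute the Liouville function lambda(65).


The Liouville function is lambda(k) = (-1)^Omega(k), where Omega(k) counts the prime factors of k with multiplicity.
Factoring: 65 = 5 * 13, so Omega(65) = 2.
lambda(65) = (-1)^2 = 1.

1


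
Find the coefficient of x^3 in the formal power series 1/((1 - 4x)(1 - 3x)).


By partial fractions or Cauchy convolution:
The coefficient equals sum_{k=0}^{3} 4^k * 3^(3-k).
= 175

175


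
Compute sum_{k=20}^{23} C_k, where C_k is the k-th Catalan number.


C_20 through C_23: 6564120420, 24466267020, 91482563640, 343059613650
Sum = 6564120420 + 24466267020 + 91482563640 + 343059613650
= 465572564730

465572564730


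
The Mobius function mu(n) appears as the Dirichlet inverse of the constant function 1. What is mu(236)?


236 has a squared prime factor, so mu(236) = 0.
Factorization reveals a repeated prime.

0


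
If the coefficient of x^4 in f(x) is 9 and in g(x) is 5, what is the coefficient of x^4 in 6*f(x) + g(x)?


Scalar multiplication scales coefficients: 6 * 9 = 54.
Then add the g coefficient: 54 + 5
= 59

59


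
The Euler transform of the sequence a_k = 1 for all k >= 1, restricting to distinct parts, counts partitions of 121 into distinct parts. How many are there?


Partitions of 121 into distinct parts can be computed via generating function.
Product (1+x)(1+x^2)(1+x^3)...
The coefficient of x^121 = 2368800

2368800


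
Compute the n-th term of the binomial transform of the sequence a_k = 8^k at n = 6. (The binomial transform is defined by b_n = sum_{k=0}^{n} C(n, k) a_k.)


With a_k = 8^k, b_n = sum_{k=0}^{n} C(n, k) 8^k = (1 + 8)^n by the binomial theorem.
For n = 6: (1 + 8)^6 = 9^6 = 531441.

531441


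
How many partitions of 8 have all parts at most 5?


Using the generating function (1-x)^(-1)(1-x^2)^(-1)...(1-x^5)^(-1),
the coefficient of x^8 counts these restricted partitions.
Result = 18

18


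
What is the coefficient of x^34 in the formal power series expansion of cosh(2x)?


The Maclaurin series is cosh(t) = sum_{m>=0} t^(2m) / (2m)!, so substituting t = 2x, only even powers of x are nonzero, with coefficient of x^(2m) equal to 2^(2m) / (2m)!.
For x^34 the coefficient is 2^34/34! = 17179869184/295232799039604140847618609643520000000 = 4/68739242628124575327993046875.

4/68739242628124575327993046875


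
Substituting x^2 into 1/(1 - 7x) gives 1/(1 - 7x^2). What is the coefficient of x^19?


Since 1/(1 - 7x^2) only has even powers of x,
the coefficient of x^19 (odd) is 0.

0


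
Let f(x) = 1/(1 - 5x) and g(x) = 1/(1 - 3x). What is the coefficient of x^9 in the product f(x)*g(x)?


The coefficient of x^n in f*g is the Cauchy product: sum_{k=0}^{n} a^k * b^(n-k).
With a=5, b=3, n=9:
sum_{k=0}^{9} 5^k * 3^(9-k)
= 4853288

4853288


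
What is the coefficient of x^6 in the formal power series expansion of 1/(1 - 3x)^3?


The general identity 1/(1 - c x)^r = sum_{k>=0} c^k C(k + r - 1, r - 1) x^k follows by substituting y = c x into 1/(1 - y)^r = sum_{k>=0} C(k + r - 1, r - 1) y^k.
For c = 3, r = 3, k = 6:
3^6 * C(8, 2) = 729 * 28 = 20412.

20412


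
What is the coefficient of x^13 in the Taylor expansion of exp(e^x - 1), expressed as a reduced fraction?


exp(e^x - 1) = sum_{k>=0} Bell_k x^k / k!, where Bell_k is the k-th Bell number.
So the coefficient of x^13 is Bell_13 / 13!.
Computing: Bell_13 = 27644437 and 13! = 6227020800, giving
27644437/6227020800 = 27644437/6227020800.

27644437/6227020800


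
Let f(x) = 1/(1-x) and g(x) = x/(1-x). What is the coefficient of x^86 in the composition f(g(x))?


First simplify the composition: f(g(x)) = 1/(1 - x/(1-x)) = (1-x)/((1-x) - x) = (1-x)/(1-2x).
Now extract the coefficient. Write (1-x)/(1-2x) = 1/(1-2x) - x/(1-2x).
The coefficient of x^n in 1/(1-2x) is 2^n, and in x/(1-2x) is 2^(n-1) (for n >= 1).
So the coefficient of x^86 is 2^86 - 2^85 = 77371252455336267181195264 - 38685626227668133590597632 = 38685626227668133590597632.

38685626227668133590597632


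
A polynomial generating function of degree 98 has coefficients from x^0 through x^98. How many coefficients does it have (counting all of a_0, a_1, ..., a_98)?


A polynomial of degree 98 takes the form a_0 + a_1 x + ... + a_98 x^98.
The number of coefficients is 98 + 1 = 99.

99


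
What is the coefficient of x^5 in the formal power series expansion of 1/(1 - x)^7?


The expansion 1/(1 - x)^r = sum_{k>=0} C(k + r - 1, r - 1) x^k follows from the multiset / negative-binomial theorem (or from repeated differentiation of the geometric series).
For r = 7 and k = 5:
C(11, 6) = 39916800 / (720 * 120) = 462.

462


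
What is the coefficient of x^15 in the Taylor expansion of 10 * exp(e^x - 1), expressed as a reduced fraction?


exp(e^x - 1) = sum_{k>=0} Bell_k x^k / k!, where Bell_k is the k-th Bell number.
So the coefficient of x^15 is 10 * Bell_15 / 15!.
Computing: Bell_15 = 1382958545 and 15! = 1307674368000, giving
10 * 1382958545/1307674368000 = 276591709/26153487360.

276591709/26153487360


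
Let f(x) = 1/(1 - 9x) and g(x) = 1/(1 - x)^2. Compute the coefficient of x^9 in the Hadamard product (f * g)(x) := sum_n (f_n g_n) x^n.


f has coefficients f_k = 9^k. For g = 1/(1 - x)^2 the coefficient is g_k = C(k + 1, 1) = k + 1. The Hadamard coefficient is (f * g)_k = 9^k * (k + 1).
For k = 9: 9^9 * 10 = 387420489 * 10 = 3874204890.

3874204890
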